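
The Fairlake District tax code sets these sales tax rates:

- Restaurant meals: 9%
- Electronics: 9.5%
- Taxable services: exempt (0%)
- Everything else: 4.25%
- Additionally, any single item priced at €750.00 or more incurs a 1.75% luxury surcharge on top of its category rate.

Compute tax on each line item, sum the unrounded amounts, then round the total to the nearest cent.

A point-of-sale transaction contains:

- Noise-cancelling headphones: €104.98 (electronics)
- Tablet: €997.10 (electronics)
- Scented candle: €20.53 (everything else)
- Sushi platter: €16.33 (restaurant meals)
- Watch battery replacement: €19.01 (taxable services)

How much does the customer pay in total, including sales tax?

Noise-cancelling headphones €104.98: electronics → 9.5% → €9.9731
Tablet €997.10: electronics → 9.5% + 1.75% surcharge = 11.25% → €112.17375
Scented candle €20.53: everything else → 4.25% → €0.872525
Sushi platter €16.33: restaurant meals → 9% → €1.4697
Watch battery replacement €19.01: taxable services → 0% → €0.00
Subtotal = €1157.95; unrounded tax = €124.489075 → €124.49; total due = €1282.44

€1282.44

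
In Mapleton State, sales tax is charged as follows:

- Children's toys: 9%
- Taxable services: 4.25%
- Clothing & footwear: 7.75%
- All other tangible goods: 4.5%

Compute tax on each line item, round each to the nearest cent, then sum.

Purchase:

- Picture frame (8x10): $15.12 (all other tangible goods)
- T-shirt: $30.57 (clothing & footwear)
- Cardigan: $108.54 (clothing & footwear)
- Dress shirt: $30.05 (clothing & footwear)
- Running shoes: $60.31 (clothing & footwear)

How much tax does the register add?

$18.46

Picture frame (8x10) $15.12: all other tangible goods → 4.5% → $0.68
T-shirt $30.57: clothing & footwear → 7.75% → $2.37
Cardigan $108.54: clothing & footwear → 7.75% → $8.41
Dress shirt $30.05: clothing & footwear → 7.75% → $2.33
Running shoes $60.31: clothing & footwear → 7.75% → $4.67
Total tax = $0.68 + $2.37 + $8.41 + $2.33 + $4.67 = $18.46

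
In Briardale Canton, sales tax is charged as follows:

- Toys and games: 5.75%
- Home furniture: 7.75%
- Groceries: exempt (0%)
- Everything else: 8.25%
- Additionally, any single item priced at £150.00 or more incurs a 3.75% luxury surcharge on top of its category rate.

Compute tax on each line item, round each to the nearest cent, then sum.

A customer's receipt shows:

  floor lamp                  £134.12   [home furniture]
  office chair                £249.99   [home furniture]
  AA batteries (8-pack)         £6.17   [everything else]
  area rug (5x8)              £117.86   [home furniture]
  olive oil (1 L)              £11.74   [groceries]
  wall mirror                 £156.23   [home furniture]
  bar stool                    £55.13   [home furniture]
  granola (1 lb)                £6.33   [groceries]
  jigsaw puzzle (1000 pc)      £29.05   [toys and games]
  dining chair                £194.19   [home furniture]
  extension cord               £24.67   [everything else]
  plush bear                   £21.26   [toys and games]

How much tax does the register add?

£98.28

Floor lamp £134.12: home furniture → 7.75% → £10.39
Office chair £249.99: home furniture → 7.75% + 3.75% surcharge = 11.5% → £28.75
AA batteries (8-pack) £6.17: everything else → 8.25% → £0.51
Area rug (5x8) £117.86: home furniture → 7.75% → £9.13
Olive oil (1 L) £11.74: groceries → 0% → £0.00
Wall mirror £156.23: home furniture → 7.75% + 3.75% surcharge = 11.5% → £17.97
Bar stool £55.13: home furniture → 7.75% → £4.27
Granola (1 lb) £6.33: groceries → 0% → £0.00
Jigsaw puzzle (1000 pc) £29.05: toys and games → 5.75% → £1.67
Dining chair £194.19: home furniture → 7.75% + 3.75% surcharge = 11.5% → £22.33
Extension cord £24.67: everything else → 8.25% → £2.04
Plush bear £21.26: toys and games → 5.75% → £1.22
Total tax = £10.39 + £28.75 + £0.51 + £9.13 + £17.97 + £4.27 + £1.67 + £22.33 + £2.04 + £1.22 = £98.28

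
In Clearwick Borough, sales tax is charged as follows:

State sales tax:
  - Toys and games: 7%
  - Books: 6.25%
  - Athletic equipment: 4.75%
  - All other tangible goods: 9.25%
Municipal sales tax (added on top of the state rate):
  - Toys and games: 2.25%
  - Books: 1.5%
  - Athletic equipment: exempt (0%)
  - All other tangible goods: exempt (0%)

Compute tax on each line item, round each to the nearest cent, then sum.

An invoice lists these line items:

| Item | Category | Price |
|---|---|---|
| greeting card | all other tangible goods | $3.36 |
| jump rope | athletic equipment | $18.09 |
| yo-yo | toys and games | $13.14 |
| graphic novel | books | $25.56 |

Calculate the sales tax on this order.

$4.37

Greeting card $3.36: all other tangible goods → 9.25% + 0% municipal = 9.25% → $0.31
Jump rope $18.09: athletic equipment → 4.75% + 0% municipal = 4.75% → $0.86
Yo-yo $13.14: toys and games → 7% + 2.25% municipal = 9.25% → $1.22
Graphic novel $25.56: books → 6.25% + 1.5% municipal = 7.75% → $1.98
Total tax = $0.31 + $0.86 + $1.22 + $1.98 = $4.37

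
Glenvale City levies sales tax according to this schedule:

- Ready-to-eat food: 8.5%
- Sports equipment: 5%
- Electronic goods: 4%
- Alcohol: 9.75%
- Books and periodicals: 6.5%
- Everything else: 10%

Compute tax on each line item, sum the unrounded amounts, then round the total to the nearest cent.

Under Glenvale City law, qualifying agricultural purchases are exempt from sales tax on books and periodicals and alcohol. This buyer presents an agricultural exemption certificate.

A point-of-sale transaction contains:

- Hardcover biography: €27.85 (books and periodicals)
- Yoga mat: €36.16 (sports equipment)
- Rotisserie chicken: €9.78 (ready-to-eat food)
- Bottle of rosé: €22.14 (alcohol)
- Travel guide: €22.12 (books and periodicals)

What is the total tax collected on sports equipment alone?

Yoga mat €36.16: sports equipment → 5% → €1.808
Tax on sports equipment: unrounded sum = €1.808 → €1.81

€1.81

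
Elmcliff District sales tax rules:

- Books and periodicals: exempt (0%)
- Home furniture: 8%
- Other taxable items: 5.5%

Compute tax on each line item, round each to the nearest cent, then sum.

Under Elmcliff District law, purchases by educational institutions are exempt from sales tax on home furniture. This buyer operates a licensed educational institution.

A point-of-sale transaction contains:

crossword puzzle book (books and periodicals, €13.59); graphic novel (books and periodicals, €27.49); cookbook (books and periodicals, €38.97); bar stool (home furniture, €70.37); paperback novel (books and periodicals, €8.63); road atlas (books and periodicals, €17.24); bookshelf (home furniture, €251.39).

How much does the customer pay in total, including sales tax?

€427.68

Crossword puzzle book €13.59: books and periodicals → 0% → €0.00
Graphic novel €27.49: books and periodicals → 0% → €0.00
Cookbook €38.97: books and periodicals → 0% → €0.00
Bar stool €70.37: home furniture, buyer-exempt → 0% → €0.00
Paperback novel €8.63: books and periodicals → 0% → €0.00
Road atlas €17.24: books and periodicals → 0% → €0.00
Bookshelf €251.39: home furniture, buyer-exempt → 0% → €0.00
Subtotal = €427.68; tax = €0.00; total due = €427.68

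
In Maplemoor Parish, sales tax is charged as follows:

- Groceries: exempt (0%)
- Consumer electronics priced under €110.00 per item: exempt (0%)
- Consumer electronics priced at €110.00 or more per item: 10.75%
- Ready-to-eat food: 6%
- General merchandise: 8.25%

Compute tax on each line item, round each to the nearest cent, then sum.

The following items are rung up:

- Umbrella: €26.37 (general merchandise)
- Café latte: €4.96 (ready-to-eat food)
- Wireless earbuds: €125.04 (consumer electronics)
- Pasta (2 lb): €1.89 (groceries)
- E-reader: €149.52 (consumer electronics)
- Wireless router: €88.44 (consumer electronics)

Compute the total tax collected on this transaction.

€31.99

Umbrella €26.37: general merchandise → 8.25% → €2.18
Café latte €4.96: ready-to-eat food → 6% → €0.30
Wireless earbuds €125.04: consumer electronics, €110.00 or more → 10.75% → €13.44
Pasta (2 lb) €1.89: groceries → 0% → €0.00
E-reader €149.52: consumer electronics, €110.00 or more → 10.75% → €16.07
Wireless router €88.44: consumer electronics, under €110.00 → 0% → €0.00
Total tax = €2.18 + €0.30 + €13.44 + €16.07 = €31.99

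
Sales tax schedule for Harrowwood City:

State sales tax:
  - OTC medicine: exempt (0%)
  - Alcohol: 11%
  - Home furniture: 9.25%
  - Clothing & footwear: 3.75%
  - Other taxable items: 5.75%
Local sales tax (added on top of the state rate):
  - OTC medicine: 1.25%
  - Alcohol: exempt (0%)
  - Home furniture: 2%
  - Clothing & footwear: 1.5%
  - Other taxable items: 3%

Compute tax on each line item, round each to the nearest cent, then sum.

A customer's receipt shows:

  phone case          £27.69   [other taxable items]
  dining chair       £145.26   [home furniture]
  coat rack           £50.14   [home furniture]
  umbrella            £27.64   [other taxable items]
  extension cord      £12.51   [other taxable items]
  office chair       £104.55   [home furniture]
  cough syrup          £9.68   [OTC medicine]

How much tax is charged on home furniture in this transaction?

£33.74

Dining chair £145.26: home furniture → 9.25% + 2% local = 11.25% → £16.34
Coat rack £50.14: home furniture → 9.25% + 2% local = 11.25% → £5.64
Office chair £104.55: home furniture → 9.25% + 2% local = 11.25% → £11.76
Tax on home furniture = £16.34 + £5.64 + £11.76 = £33.74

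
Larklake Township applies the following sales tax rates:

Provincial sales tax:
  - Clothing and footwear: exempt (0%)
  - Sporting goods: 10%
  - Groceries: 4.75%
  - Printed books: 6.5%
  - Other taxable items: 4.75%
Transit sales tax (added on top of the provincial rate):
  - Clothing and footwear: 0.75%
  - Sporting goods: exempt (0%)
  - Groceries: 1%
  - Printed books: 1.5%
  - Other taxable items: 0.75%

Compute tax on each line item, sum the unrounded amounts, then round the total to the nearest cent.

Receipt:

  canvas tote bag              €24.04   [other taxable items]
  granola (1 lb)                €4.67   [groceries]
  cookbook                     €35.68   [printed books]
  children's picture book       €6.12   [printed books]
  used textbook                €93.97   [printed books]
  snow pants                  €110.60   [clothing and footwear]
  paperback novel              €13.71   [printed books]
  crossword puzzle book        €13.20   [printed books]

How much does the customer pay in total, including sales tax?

€317.42

Canvas tote bag €24.04: other taxable items → 4.75% + 0.75% transit = 5.5% → €1.3222
Granola (1 lb) €4.67: groceries → 4.75% + 1% transit = 5.75% → €0.268525
Cookbook €35.68: printed books → 6.5% + 1.5% transit = 8% → €2.8544
Children's picture book €6.12: printed books → 6.5% + 1.5% transit = 8% → €0.4896
Used textbook €93.97: printed books → 6.5% + 1.5% transit = 8% → €7.5176
Snow pants €110.60: clothing and footwear → 0% + 0.75% transit = 0.75% → €0.8295
Paperback novel €13.71: printed books → 6.5% + 1.5% transit = 8% → €1.0968
Crossword puzzle book €13.20: printed books → 6.5% + 1.5% transit = 8% → €1.056
Subtotal = €301.99; unrounded tax = €15.434625 → €15.43; total due = €317.42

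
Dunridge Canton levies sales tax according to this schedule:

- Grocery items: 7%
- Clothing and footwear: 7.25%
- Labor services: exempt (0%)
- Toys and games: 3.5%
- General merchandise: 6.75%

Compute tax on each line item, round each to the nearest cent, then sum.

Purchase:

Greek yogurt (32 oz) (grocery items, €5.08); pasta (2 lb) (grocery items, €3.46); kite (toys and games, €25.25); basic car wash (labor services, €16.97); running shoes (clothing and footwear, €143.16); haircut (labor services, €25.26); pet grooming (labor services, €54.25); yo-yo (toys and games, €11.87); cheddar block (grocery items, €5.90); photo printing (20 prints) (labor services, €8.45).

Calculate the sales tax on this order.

€12.69

Greek yogurt (32 oz) €5.08: grocery items → 7% → €0.36
Pasta (2 lb) €3.46: grocery items → 7% → €0.24
Kite €25.25: toys and games → 3.5% → €0.88
Basic car wash €16.97: labor services → 0% → €0.00
Running shoes €143.16: clothing and footwear → 7.25% → €10.38
Haircut €25.26: labor services → 0% → €0.00
Pet grooming €54.25: labor services → 0% → €0.00
Yo-yo €11.87: toys and games → 3.5% → €0.42
Cheddar block €5.90: grocery items → 7% → €0.41
Photo printing (20 prints) €8.45: labor services → 0% → €0.00
Total tax = €0.36 + €0.24 + €0.88 + €10.38 + €0.42 + €0.41 = €12.69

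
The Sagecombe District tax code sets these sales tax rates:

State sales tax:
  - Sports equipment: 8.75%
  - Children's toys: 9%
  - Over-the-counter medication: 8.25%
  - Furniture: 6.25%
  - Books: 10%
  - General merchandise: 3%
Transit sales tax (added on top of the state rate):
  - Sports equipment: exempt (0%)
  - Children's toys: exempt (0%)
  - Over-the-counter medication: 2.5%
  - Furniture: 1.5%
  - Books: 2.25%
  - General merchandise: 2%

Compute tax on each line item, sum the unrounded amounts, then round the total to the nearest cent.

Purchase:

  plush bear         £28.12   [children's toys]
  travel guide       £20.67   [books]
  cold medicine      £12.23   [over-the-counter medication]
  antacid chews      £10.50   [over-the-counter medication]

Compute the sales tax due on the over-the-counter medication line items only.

Cold medicine £12.23: over-the-counter medication → 8.25% + 2.5% transit = 10.75% → £1.314725
Antacid chews £10.50: over-the-counter medication → 8.25% + 2.5% transit = 10.75% → £1.12875
Tax on over-the-counter medication: unrounded sum = £2.443475 → £2.44

£2.44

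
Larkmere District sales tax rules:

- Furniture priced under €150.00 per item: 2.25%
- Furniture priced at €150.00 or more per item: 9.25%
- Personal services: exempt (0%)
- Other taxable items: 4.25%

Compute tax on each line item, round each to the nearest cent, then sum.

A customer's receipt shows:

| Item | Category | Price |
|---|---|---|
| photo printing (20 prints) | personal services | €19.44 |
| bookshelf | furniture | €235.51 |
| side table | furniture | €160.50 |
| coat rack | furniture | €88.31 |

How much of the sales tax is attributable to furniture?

€38.62

Bookshelf €235.51: furniture, €150.00 or more → 9.25% → €21.78
Side table €160.50: furniture, €150.00 or more → 9.25% → €14.85
Coat rack €88.31: furniture, under €150.00 → 2.25% → €1.99
Tax on furniture = €21.78 + €14.85 + €1.99 = €38.62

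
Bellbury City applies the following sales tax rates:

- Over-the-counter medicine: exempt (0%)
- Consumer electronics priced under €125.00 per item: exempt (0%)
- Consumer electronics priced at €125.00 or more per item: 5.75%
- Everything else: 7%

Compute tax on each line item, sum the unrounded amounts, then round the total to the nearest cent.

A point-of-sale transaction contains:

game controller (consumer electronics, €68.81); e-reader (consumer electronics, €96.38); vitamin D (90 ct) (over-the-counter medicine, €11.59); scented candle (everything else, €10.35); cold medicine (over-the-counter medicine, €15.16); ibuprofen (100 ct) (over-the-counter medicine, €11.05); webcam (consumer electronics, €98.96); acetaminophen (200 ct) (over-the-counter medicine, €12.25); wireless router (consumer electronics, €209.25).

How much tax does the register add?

€12.76

Game controller €68.81: consumer electronics, under €125.00 → 0% → €0.00
E-reader €96.38: consumer electronics, under €125.00 → 0% → €0.00
Vitamin D (90 ct) €11.59: over-the-counter medicine → 0% → €0.00
Scented candle €10.35: everything else → 7% → €0.7245
Cold medicine €15.16: over-the-counter medicine → 0% → €0.00
Ibuprofen (100 ct) €11.05: over-the-counter medicine → 0% → €0.00
Webcam €98.96: consumer electronics, under €125.00 → 0% → €0.00
Acetaminophen (200 ct) €12.25: over-the-counter medicine → 0% → €0.00
Wireless router €209.25: consumer electronics, €125.00 or more → 5.75% → €12.031875
Unrounded tax sum = €12.756375 → €12.76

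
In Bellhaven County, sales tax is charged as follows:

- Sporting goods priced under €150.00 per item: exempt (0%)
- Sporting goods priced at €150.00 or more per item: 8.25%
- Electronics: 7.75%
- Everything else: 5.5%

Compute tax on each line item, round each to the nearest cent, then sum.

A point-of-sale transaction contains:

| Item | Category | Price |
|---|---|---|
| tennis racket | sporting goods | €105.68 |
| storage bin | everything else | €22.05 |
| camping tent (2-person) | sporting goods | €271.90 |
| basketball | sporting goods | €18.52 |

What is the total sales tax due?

Tennis racket €105.68: sporting goods, under €150.00 → 0% → €0.00
Storage bin €22.05: everything else → 5.5% → €1.21
Camping tent (2-person) €271.90: sporting goods, €150.00 or more → 8.25% → €22.43
Basketball €18.52: sporting goods, under €150.00 → 0% → €0.00
Total tax = €1.21 + €22.43 = €23.64

€23.64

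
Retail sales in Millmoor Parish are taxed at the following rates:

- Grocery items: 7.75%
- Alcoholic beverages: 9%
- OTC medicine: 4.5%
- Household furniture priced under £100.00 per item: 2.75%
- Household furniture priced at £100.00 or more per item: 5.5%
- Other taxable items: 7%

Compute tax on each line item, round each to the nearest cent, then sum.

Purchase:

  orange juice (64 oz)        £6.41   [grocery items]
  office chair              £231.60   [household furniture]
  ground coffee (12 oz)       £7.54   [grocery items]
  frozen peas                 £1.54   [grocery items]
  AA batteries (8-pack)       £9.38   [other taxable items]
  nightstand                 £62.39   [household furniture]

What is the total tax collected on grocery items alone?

Orange juice (64 oz) £6.41: grocery items → 7.75% → £0.50
Ground coffee (12 oz) £7.54: grocery items → 7.75% → £0.58
Frozen peas £1.54: grocery items → 7.75% → £0.12
Tax on grocery items = £0.50 + £0.58 + £0.12 = £1.20

£1.20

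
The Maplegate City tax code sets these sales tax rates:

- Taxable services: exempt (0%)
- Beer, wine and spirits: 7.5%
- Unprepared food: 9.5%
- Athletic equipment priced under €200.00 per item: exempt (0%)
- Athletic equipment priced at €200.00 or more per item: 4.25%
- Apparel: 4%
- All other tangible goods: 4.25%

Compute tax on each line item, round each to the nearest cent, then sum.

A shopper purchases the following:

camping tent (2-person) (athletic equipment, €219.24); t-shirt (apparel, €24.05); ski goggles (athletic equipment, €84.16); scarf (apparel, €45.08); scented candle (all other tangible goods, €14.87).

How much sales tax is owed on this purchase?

Camping tent (2-person) €219.24: athletic equipment, €200.00 or more → 4.25% → €9.32
T-shirt €24.05: apparel → 4% → €0.96
Ski goggles €84.16: athletic equipment, under €200.00 → 0% → €0.00
Scarf €45.08: apparel → 4% → €1.80
Scented candle €14.87: all other tangible goods → 4.25% → €0.63
Total tax = €9.32 + €0.96 + €1.80 + €0.63 = €12.71

€12.71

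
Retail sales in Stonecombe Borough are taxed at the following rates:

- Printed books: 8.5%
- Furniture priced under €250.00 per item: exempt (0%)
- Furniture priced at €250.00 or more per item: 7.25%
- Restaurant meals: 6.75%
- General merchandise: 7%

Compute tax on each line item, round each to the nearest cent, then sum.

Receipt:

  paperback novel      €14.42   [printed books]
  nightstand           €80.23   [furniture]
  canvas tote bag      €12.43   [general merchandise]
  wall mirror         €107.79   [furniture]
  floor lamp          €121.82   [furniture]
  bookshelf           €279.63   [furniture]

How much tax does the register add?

Paperback novel €14.42: printed books → 8.5% → €1.23
Nightstand €80.23: furniture, under €250.00 → 0% → €0.00
Canvas tote bag €12.43: general merchandise → 7% → €0.87
Wall mirror €107.79: furniture, under €250.00 → 0% → €0.00
Floor lamp €121.82: furniture, under €250.00 → 0% → €0.00
Bookshelf €279.63: furniture, €250.00 or more → 7.25% → €20.27
Total tax = €1.23 + €0.87 + €20.27 = €22.37

€22.37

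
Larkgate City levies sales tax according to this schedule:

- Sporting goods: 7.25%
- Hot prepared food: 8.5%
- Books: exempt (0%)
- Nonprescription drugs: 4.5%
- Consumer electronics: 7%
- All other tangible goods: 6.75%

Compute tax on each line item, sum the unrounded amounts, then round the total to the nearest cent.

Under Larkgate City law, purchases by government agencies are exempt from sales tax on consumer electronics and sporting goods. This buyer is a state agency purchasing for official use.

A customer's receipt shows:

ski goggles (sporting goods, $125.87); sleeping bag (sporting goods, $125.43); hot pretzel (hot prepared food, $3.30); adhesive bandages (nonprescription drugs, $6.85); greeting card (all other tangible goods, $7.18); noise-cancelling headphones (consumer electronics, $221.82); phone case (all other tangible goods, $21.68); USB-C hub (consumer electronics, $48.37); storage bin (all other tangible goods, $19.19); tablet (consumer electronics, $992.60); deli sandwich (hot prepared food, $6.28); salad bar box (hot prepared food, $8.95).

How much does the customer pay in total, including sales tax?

$1592.65

Ski goggles $125.87: sporting goods, buyer-exempt → 0% → $0.00
Sleeping bag $125.43: sporting goods, buyer-exempt → 0% → $0.00
Hot pretzel $3.30: hot prepared food → 8.5% → $0.2805
Adhesive bandages $6.85: nonprescription drugs → 4.5% → $0.30825
Greeting card $7.18: all other tangible goods → 6.75% → $0.48465
Noise-cancelling headphones $221.82: consumer electronics, buyer-exempt → 0% → $0.00
Phone case $21.68: all other tangible goods → 6.75% → $1.4634
USB-C hub $48.37: consumer electronics, buyer-exempt → 0% → $0.00
Storage bin $19.19: all other tangible goods → 6.75% → $1.295325
Tablet $992.60: consumer electronics, buyer-exempt → 0% → $0.00
Deli sandwich $6.28: hot prepared food → 8.5% → $0.5338
Salad bar box $8.95: hot prepared food → 8.5% → $0.76075
Subtotal = $1587.52; unrounded tax = $5.126675 → $5.13; total due = $1592.65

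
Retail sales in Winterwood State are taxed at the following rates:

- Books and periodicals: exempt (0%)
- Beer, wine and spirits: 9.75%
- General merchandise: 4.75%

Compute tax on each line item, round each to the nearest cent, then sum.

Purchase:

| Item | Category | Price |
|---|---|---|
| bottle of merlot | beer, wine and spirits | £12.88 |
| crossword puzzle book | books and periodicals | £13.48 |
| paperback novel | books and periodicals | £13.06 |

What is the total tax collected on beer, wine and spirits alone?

£1.26

Bottle of merlot £12.88: beer, wine and spirits → 9.75% → £1.26
Tax on beer, wine and spirits = £1.26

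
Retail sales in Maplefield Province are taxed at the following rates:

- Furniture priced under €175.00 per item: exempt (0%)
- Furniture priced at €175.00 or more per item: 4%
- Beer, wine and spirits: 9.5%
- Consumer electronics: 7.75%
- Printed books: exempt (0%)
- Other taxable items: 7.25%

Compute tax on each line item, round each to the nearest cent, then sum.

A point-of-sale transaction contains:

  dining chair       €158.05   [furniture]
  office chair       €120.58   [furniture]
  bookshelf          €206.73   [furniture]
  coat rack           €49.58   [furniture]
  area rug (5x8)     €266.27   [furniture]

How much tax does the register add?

Dining chair €158.05: furniture, under €175.00 → 0% → €0.00
Office chair €120.58: furniture, under €175.00 → 0% → €0.00
Bookshelf €206.73: furniture, €175.00 or more → 4% → €8.27
Coat rack €49.58: furniture, under €175.00 → 0% → €0.00
Area rug (5x8) €266.27: furniture, €175.00 or more → 4% → €10.65
Total tax = €8.27 + €10.65 = €18.92

€18.92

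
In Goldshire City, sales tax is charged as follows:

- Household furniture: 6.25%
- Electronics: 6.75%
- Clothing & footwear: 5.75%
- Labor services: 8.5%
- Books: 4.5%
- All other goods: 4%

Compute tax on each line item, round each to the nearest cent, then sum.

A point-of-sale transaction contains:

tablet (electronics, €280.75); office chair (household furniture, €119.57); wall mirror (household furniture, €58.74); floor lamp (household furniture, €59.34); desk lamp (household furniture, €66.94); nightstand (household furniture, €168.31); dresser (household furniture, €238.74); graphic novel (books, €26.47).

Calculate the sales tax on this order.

€64.61

Tablet €280.75: electronics → 6.75% → €18.95
Office chair €119.57: household furniture → 6.25% → €7.47
Wall mirror €58.74: household furniture → 6.25% → €3.67
Floor lamp €59.34: household furniture → 6.25% → €3.71
Desk lamp €66.94: household furniture → 6.25% → €4.18
Nightstand €168.31: household furniture → 6.25% → €10.52
Dresser €238.74: household furniture → 6.25% → €14.92
Graphic novel €26.47: books → 4.5% → €1.19
Total tax = €18.95 + €7.47 + €3.67 + €3.71 + €4.18 + €10.52 + €14.92 + €1.19 = €64.61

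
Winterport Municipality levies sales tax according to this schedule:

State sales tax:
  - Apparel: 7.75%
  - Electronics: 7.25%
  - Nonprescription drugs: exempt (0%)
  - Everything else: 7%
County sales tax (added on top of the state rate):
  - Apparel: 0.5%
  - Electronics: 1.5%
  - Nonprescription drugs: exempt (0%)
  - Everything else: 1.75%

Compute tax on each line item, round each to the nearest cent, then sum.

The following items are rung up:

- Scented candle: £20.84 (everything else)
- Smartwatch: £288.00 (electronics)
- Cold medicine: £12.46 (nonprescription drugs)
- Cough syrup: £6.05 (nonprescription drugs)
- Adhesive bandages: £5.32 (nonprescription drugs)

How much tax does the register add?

£27.02

Scented candle £20.84: everything else → 7% + 1.75% county = 8.75% → £1.82
Smartwatch £288.00: electronics → 7.25% + 1.5% county = 8.75% → £25.20
Cold medicine £12.46: nonprescription drugs → 0% + 0% county = 0% → £0.00
Cough syrup £6.05: nonprescription drugs → 0% + 0% county = 0% → £0.00
Adhesive bandages £5.32: nonprescription drugs → 0% + 0% county = 0% → £0.00
Total tax = £1.82 + £25.20 = £27.02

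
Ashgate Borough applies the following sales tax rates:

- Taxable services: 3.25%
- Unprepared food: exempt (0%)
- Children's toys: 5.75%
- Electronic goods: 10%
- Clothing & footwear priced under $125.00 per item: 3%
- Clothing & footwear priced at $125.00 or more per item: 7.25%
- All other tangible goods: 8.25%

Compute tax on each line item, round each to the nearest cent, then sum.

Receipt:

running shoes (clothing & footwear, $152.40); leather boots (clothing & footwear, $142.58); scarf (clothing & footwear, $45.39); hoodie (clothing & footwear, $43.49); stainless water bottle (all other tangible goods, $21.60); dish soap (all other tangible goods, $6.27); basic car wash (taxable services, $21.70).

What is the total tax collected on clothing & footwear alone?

$24.05

Running shoes $152.40: clothing & footwear, $125.00 or more → 7.25% → $11.05
Leather boots $142.58: clothing & footwear, $125.00 or more → 7.25% → $10.34
Scarf $45.39: clothing & footwear, under $125.00 → 3% → $1.36
Hoodie $43.49: clothing & footwear, under $125.00 → 3% → $1.30
Tax on clothing & footwear = $11.05 + $10.34 + $1.36 + $1.30 = $24.05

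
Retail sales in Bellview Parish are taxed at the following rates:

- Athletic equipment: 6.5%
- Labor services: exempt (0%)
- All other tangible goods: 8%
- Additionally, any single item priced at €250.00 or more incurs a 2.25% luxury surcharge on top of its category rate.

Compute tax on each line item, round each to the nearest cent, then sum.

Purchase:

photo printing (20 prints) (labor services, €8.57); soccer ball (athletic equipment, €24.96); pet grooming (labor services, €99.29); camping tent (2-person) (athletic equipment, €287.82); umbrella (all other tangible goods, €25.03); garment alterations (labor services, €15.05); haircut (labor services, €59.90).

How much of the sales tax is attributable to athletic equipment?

€26.80

Soccer ball €24.96: athletic equipment → 6.5% → €1.62
Camping tent (2-person) €287.82: athletic equipment → 6.5% + 2.25% surcharge = 8.75% → €25.18
Tax on athletic equipment = €1.62 + €25.18 = €26.80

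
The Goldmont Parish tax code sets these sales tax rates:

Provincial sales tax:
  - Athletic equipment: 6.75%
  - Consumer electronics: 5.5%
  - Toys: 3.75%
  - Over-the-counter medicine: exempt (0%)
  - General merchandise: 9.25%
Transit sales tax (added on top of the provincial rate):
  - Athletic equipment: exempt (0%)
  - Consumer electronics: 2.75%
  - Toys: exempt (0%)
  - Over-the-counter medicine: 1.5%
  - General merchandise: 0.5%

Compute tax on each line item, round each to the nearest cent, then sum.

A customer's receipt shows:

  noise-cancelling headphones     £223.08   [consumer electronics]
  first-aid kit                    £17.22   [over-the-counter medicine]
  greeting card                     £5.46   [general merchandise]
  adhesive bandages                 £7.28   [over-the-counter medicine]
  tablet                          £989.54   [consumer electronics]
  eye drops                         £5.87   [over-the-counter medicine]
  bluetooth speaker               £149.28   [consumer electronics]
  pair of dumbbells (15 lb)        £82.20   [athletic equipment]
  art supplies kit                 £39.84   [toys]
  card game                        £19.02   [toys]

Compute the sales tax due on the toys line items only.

£2.20

Art supplies kit £39.84: toys → 3.75% + 0% transit = 3.75% → £1.49
Card game £19.02: toys → 3.75% + 0% transit = 3.75% → £0.71
Tax on toys = £1.49 + £0.71 = £2.20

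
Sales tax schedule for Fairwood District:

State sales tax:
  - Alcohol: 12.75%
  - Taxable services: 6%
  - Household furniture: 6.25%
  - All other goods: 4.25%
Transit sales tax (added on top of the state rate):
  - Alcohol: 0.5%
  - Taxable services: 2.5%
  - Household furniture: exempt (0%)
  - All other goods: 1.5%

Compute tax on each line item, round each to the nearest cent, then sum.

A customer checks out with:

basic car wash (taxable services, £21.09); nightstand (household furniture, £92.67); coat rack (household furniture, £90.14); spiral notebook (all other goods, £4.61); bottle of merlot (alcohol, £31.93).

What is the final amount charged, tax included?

Basic car wash £21.09: taxable services → 6% + 2.5% transit = 8.5% → £1.79
Nightstand £92.67: household furniture → 6.25% + 0% transit = 6.25% → £5.79
Coat rack £90.14: household furniture → 6.25% + 0% transit = 6.25% → £5.63
Spiral notebook £4.61: all other goods → 4.25% + 1.5% transit = 5.75% → £0.27
Bottle of merlot £31.93: alcohol → 12.75% + 0.5% transit = 13.25% → £4.23
Subtotal = £240.44; tax = £17.71; total due = £258.15

£258.15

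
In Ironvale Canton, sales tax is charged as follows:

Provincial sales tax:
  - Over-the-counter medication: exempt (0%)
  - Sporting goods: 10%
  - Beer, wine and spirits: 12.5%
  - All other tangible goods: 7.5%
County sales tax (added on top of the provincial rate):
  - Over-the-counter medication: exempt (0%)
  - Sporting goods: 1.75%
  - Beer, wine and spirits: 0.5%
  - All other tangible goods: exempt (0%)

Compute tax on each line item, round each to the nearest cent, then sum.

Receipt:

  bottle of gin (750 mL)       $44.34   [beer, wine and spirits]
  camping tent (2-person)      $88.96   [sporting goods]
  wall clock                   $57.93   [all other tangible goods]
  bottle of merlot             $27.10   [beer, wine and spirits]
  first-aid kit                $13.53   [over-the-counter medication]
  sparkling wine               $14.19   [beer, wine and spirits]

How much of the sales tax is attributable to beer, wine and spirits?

$11.12

Bottle of gin (750 mL) $44.34: beer, wine and spirits → 12.5% + 0.5% county = 13% → $5.76
Bottle of merlot $27.10: beer, wine and spirits → 12.5% + 0.5% county = 13% → $3.52
Sparkling wine $14.19: beer, wine and spirits → 12.5% + 0.5% county = 13% → $1.84
Tax on beer, wine and spirits = $5.76 + $3.52 + $1.84 = $11.12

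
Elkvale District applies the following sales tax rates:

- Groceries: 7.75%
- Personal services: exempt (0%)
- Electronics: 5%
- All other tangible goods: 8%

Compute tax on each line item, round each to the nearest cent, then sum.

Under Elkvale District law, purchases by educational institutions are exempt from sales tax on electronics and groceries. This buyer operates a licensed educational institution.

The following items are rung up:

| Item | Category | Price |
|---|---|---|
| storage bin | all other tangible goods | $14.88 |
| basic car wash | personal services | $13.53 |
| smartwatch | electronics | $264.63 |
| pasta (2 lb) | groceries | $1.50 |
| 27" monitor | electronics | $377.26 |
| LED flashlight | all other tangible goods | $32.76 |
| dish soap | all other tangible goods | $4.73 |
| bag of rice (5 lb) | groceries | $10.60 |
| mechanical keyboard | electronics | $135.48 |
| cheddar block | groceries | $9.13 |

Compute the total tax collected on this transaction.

$4.19

Storage bin $14.88: all other tangible goods → 8% → $1.19
Basic car wash $13.53: personal services → 0% → $0.00
Smartwatch $264.63: electronics, buyer-exempt → 0% → $0.00
Pasta (2 lb) $1.50: groceries, buyer-exempt → 0% → $0.00
27" monitor $377.26: electronics, buyer-exempt → 0% → $0.00
LED flashlight $32.76: all other tangible goods → 8% → $2.62
Dish soap $4.73: all other tangible goods → 8% → $0.38
Bag of rice (5 lb) $10.60: groceries, buyer-exempt → 0% → $0.00
Mechanical keyboard $135.48: electronics, buyer-exempt → 0% → $0.00
Cheddar block $9.13: groceries, buyer-exempt → 0% → $0.00
Total tax = $1.19 + $2.62 + $0.38 = $4.19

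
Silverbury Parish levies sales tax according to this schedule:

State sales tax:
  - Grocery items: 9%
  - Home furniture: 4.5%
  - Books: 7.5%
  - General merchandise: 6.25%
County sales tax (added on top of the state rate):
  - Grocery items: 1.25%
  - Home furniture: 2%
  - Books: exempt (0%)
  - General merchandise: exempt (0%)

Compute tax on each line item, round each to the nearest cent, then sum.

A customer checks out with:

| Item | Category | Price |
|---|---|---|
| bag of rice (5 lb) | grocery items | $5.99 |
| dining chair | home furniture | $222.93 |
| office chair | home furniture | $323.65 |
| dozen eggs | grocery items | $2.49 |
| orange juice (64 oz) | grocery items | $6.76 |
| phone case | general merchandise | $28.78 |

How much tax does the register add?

$38.89

Bag of rice (5 lb) $5.99: grocery items → 9% + 1.25% county = 10.25% → $0.61
Dining chair $222.93: home furniture → 4.5% + 2% county = 6.5% → $14.49
Office chair $323.65: home furniture → 4.5% + 2% county = 6.5% → $21.04
Dozen eggs $2.49: grocery items → 9% + 1.25% county = 10.25% → $0.26
Orange juice (64 oz) $6.76: grocery items → 9% + 1.25% county = 10.25% → $0.69
Phone case $28.78: general merchandise → 6.25% + 0% county = 6.25% → $1.80
Total tax = $0.61 + $14.49 + $21.04 + $0.26 + $0.69 + $1.80 = $38.89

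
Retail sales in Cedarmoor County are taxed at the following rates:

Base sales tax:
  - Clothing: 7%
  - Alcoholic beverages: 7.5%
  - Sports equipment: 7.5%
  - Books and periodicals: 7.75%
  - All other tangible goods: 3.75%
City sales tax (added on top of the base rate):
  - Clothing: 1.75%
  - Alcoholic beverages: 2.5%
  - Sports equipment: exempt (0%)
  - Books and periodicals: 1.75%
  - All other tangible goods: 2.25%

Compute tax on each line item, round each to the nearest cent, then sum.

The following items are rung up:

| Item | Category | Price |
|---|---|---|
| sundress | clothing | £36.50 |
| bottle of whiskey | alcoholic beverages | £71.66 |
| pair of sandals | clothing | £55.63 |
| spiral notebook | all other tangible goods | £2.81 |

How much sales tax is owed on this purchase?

£15.40

Sundress £36.50: clothing → 7% + 1.75% city = 8.75% → £3.19
Bottle of whiskey £71.66: alcoholic beverages → 7.5% + 2.5% city = 10% → £7.17
Pair of sandals £55.63: clothing → 7% + 1.75% city = 8.75% → £4.87
Spiral notebook £2.81: all other tangible goods → 3.75% + 2.25% city = 6% → £0.17
Total tax = £3.19 + £7.17 + £4.87 + £0.17 = £15.40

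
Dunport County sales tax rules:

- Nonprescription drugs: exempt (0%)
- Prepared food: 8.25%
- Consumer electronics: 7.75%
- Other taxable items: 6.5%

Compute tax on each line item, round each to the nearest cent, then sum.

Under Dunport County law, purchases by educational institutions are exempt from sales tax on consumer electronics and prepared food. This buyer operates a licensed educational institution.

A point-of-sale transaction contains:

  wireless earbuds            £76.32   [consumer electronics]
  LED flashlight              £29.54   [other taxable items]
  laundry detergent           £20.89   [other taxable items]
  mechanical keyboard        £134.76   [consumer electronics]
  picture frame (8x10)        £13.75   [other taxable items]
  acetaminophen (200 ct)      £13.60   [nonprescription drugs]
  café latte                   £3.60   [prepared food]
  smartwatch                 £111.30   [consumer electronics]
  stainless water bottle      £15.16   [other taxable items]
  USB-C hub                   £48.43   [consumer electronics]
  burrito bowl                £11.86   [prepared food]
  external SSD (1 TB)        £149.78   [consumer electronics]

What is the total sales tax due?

Wireless earbuds £76.32: consumer electronics, buyer-exempt → 0% → £0.00
LED flashlight £29.54: other taxable items → 6.5% → £1.92
Laundry detergent £20.89: other taxable items → 6.5% → £1.36
Mechanical keyboard £134.76: consumer electronics, buyer-exempt → 0% → £0.00
Picture frame (8x10) £13.75: other taxable items → 6.5% → £0.89
Acetaminophen (200 ct) £13.60: nonprescription drugs → 0% → £0.00
Café latte £3.60: prepared food, buyer-exempt → 0% → £0.00
Smartwatch £111.30: consumer electronics, buyer-exempt → 0% → £0.00
Stainless water bottle £15.16: other taxable items → 6.5% → £0.99
USB-C hub £48.43: consumer electronics, buyer-exempt → 0% → £0.00
Burrito bowl £11.86: prepared food, buyer-exempt → 0% → £0.00
External SSD (1 TB) £149.78: consumer electronics, buyer-exempt → 0% → £0.00
Total tax = £1.92 + £1.36 + £0.89 + £0.99 = £5.16

£5.16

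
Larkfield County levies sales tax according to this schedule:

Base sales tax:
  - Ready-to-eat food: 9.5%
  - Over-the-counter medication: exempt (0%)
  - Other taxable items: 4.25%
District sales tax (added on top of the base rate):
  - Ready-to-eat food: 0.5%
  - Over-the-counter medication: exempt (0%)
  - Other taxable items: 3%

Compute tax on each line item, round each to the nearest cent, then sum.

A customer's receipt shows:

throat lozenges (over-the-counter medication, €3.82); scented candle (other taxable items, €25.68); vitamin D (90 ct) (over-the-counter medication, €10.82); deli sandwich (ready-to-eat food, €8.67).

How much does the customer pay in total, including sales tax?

€51.72

Throat lozenges €3.82: over-the-counter medication → 0% + 0% district = 0% → €0.00
Scented candle €25.68: other taxable items → 4.25% + 3% district = 7.25% → €1.86
Vitamin D (90 ct) €10.82: over-the-counter medication → 0% + 0% district = 0% → €0.00
Deli sandwich €8.67: ready-to-eat food → 9.5% + 0.5% district = 10% → €0.87
Subtotal = €48.99; tax = €2.73; total due = €51.72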